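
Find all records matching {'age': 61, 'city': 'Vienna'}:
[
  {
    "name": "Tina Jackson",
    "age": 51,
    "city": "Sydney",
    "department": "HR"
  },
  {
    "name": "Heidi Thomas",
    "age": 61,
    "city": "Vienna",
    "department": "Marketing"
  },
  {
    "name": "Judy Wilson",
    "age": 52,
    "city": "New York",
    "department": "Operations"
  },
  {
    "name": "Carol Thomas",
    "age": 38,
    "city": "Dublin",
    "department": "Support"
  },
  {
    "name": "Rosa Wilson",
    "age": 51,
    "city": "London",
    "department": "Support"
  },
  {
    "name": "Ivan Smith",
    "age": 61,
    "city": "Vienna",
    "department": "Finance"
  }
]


Search criteria: {'age': 61, 'city': 'Vienna'}

Checking 6 records:
  Tina Jackson: {age: 51, city: Sydney}
  Heidi Thomas: {age: 61, city: Vienna} <-- MATCH
  Judy Wilson: {age: 52, city: New York}
  Carol Thomas: {age: 38, city: Dublin}
  Rosa Wilson: {age: 51, city: London}
  Ivan Smith: {age: 61, city: Vienna} <-- MATCH

Matches: ["Heidi Thomas", "Ivan Smith"]

["Heidi Thomas", "Ivan Smith"]


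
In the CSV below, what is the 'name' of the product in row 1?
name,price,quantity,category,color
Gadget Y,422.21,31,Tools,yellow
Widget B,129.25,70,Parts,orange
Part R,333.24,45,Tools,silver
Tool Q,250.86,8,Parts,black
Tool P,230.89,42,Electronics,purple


Query: Row 1 ('Gadget Y'), column 'name'
Value: Gadget Y

Gadget Y


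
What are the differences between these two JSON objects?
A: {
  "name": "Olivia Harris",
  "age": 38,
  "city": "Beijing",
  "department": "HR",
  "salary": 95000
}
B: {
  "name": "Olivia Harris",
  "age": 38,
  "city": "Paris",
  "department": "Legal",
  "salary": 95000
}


Comparing each field (in key order):
  name: same
  age: same
  city: DIFFERENT
  department: DIFFERENT
  salary: same
Differences:
  city: Beijing -> Paris
  department: HR -> Legal

2 field(s) changed

2 changes: city, department


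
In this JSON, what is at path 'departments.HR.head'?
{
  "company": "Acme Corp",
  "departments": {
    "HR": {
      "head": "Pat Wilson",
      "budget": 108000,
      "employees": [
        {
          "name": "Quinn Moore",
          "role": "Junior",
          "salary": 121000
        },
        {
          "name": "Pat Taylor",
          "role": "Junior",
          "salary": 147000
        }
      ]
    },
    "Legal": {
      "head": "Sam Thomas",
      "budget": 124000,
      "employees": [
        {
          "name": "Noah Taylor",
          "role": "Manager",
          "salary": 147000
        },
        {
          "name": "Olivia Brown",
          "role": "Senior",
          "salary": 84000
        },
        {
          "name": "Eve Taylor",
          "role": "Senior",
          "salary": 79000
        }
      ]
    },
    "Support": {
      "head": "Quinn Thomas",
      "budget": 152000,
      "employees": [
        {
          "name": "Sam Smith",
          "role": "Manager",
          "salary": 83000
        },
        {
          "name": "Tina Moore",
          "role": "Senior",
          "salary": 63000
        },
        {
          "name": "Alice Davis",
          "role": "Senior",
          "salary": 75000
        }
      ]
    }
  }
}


Path: departments.HR.head

Navigate:
  -> departments
  -> HR
  -> head = 'Pat Wilson'

Pat Wilson


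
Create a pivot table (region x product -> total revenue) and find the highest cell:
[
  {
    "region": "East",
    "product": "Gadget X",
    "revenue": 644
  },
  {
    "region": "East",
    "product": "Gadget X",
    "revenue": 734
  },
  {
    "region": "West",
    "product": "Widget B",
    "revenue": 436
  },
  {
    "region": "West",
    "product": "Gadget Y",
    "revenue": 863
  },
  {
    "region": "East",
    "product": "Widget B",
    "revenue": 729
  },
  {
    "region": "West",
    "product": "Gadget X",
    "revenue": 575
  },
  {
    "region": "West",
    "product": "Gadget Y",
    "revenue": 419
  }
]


Pivot: region (rows) x product (columns) -> total revenue

     Gadget X      Gadget Y      Widget B    
East          1378             0           729  
West           575          1282           436  

Highest: East / Gadget X = $1378

East / Gadget X = $1378


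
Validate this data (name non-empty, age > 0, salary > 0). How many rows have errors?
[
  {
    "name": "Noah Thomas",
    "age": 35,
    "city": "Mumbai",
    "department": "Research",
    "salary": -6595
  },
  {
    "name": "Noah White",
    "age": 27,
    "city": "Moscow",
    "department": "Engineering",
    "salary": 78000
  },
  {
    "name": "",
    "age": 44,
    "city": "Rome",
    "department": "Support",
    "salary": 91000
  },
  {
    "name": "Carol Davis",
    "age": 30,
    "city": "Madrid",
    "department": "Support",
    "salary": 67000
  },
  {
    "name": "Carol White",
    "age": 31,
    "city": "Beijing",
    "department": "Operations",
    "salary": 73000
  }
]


Validating 5 records:
Rules: name non-empty, age > 0, salary > 0

  Row 1 (Noah Thomas): negative salary: -6595
  Row 2 (Noah White): OK
  Row 3 (???): empty name
  Row 4 (Carol Davis): OK
  Row 5 (Carol White): OK

Total errors: 2

2 errors


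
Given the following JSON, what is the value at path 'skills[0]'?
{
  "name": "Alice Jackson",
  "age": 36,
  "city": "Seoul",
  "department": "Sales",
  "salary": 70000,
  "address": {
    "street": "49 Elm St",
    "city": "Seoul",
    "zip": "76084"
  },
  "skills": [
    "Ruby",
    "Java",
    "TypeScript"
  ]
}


Query: skills[0]
Path: skills -> first element
Value: Ruby

Ruby


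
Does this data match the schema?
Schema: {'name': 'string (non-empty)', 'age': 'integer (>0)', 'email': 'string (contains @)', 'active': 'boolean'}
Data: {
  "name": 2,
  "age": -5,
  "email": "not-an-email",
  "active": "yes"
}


Validating each field against schema:
  name: FAIL (2 is not a string)
  age: FAIL (-5 is not > 0)
  email: FAIL ("not-an-email" does not contain @)
  active: FAIL ("yes" is not a boolean)

Result: INVALID (4 errors: name, age, email, active)

INVALID (4 errors: name, age, email, active)


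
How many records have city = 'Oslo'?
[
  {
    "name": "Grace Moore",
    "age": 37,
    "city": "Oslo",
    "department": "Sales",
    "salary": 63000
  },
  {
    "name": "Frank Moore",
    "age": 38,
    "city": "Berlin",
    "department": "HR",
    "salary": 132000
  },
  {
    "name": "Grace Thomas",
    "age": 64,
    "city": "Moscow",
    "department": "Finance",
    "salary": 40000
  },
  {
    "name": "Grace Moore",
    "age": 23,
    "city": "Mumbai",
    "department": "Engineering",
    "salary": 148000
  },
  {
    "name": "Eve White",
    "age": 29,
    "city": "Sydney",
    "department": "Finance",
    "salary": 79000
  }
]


Data: 5 records
Condition: city = 'Oslo'

Checking each record:
  Grace Moore: Oslo MATCH
  Frank Moore: Berlin
  Grace Thomas: Moscow
  Grace Moore: Mumbai
  Eve White: Sydney

Count: 1

1


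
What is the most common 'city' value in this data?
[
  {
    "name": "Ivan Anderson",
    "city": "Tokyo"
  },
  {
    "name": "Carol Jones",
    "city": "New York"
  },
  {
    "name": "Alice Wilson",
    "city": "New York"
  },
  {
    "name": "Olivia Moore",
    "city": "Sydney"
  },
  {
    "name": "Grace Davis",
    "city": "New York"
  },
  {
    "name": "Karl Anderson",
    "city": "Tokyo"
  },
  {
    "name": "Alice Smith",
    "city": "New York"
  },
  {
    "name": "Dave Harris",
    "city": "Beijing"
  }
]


Counting 'city' values across 8 records:

  New York: 4 ####
  Tokyo: 2 ##
  Sydney: 1 #
  Beijing: 1 #

Most common: New York (4 times)

New York (4 times)


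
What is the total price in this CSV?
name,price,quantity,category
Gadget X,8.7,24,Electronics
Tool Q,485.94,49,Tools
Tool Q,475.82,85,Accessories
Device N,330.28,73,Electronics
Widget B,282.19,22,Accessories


Computing total price:
Values: [8.7, 485.94, 475.82, 330.28, 282.19]
Sum = 1582.93

1582.93


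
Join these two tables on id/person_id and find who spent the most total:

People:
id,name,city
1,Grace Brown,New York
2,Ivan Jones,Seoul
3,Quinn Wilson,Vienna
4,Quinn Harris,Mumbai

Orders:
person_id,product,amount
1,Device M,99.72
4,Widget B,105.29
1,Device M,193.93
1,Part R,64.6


Join on: people.id = orders.person_id

Joined rows:
  Grace Brown (New York) bought Device M for $99.72
  Quinn Harris (Mumbai) bought Widget B for $105.29
  Grace Brown (New York) bought Device M for $193.93
  Grace Brown (New York) bought Part R for $64.6

Total per person:
  Grace Brown: $358.25
  Quinn Harris: $105.29

Top spender: Grace Brown ($358.25)

Grace Brown ($358.25)


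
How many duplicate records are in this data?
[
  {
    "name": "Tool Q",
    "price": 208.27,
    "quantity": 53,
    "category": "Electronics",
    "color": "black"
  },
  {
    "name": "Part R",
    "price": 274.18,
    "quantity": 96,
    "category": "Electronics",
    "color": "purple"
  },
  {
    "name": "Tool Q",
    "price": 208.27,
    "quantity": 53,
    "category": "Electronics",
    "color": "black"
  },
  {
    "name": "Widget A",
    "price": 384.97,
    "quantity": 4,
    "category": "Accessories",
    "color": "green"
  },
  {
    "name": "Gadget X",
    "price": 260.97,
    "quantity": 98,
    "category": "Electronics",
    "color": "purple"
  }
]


Checking 5 records for duplicates:

  Row 1: Tool Q ($208.27, qty 53)
  Row 2: Part R ($274.18, qty 96)
  Row 3: Tool Q ($208.27, qty 53) <-- DUPLICATE
  Row 4: Widget A ($384.97, qty 4)
  Row 5: Gadget X ($260.97, qty 98)

Duplicates found: 1
Unique records: 4

1 duplicates, 4 unique


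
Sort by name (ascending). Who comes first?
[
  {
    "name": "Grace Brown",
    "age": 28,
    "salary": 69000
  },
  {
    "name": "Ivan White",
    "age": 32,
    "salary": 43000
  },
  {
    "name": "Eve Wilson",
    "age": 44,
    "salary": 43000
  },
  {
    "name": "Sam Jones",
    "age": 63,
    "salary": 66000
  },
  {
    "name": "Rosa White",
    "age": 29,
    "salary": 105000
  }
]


Sort by: name (ascending)

Sorted order:
  1. Eve Wilson (name = Eve Wilson)
  2. Grace Brown (name = Grace Brown)
  3. Ivan White (name = Ivan White)
  4. Rosa White (name = Rosa White)
  5. Sam Jones (name = Sam Jones)

First: Eve Wilson

Eve Wilson


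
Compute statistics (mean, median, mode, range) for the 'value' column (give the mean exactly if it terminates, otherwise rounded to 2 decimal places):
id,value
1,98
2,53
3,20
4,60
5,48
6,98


Data: [98, 53, 20, 60, 48, 98]
Count: 6
Sum: 377
Mean: 377/6 ≈ 62.83 (rounded to 2 decimal places)
Sorted: [20, 48, 53, 60, 98, 98]
Median: 56.5
Mode: 98 (2 times)
Range: 98 - 20 = 78
Min: 20, Max: 98

mean≈62.83, median=56.5, mode=98, range=78


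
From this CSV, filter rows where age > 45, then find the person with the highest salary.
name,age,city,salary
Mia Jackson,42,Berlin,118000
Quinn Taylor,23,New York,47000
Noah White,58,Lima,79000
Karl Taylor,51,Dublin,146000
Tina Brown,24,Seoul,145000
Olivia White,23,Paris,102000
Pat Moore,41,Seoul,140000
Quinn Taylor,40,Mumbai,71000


Filter: age > 45
Sort by: salary (descending)

Filtered records (2):
  Karl Taylor, age 51, salary $146000
  Noah White, age 58, salary $79000

Highest salary: Karl Taylor ($146000)

Karl Taylor


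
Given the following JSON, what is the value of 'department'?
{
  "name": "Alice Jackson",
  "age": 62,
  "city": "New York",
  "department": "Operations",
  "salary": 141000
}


Looking up field 'department'
Value: Operations

Operations


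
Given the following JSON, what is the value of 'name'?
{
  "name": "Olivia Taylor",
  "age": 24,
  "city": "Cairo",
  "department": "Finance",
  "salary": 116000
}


Looking up field 'name'
Value: Olivia Taylor

Olivia Taylor


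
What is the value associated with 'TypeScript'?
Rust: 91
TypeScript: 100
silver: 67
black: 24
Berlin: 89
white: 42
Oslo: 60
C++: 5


Looking up key 'TypeScript'
Value: 100

100


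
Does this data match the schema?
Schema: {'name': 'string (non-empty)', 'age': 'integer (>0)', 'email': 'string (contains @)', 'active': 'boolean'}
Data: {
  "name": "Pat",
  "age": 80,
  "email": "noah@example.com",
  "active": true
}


Validating each field against schema:
  name: OK (non-empty string)
  age: OK (positive integer)
  email: OK (string with @)
  active: OK (boolean)

Result: VALID

VALID


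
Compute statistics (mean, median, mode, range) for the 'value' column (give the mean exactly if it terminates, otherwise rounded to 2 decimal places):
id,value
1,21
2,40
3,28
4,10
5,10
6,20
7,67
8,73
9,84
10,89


Data: [21, 40, 28, 10, 10, 20, 67, 73, 84, 89]
Count: 10
Sum: 442
Mean: 442/10 = 44.2
Sorted: [10, 10, 20, 21, 28, 40, 67, 73, 84, 89]
Median: 34.0
Mode: 10 (2 times)
Range: 89 - 10 = 79
Min: 10, Max: 89

mean=44.2, median=34.0, mode=10, range=79


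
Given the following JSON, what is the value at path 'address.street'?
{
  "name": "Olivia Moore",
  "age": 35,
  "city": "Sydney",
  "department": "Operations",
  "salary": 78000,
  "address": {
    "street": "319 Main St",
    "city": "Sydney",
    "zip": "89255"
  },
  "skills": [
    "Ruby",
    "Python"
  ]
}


Query: address.street
Path: address -> street
Value: 319 Main St

319 Main St


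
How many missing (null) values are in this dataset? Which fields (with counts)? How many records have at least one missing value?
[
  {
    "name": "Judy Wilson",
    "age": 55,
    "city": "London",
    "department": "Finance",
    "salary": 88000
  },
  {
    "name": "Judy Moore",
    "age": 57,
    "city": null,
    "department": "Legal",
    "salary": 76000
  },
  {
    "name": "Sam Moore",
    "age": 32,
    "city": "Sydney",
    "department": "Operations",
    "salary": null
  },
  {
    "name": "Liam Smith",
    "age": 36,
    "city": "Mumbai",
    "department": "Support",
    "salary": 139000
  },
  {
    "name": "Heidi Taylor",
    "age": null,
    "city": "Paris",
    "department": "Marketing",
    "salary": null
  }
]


Checking for missing (null) values in 5 records:

  Judy Wilson: complete
  Judy Moore: city
  Sam Moore: salary
  Liam Smith: complete
  Heidi Taylor: age, salary

Per field:
  name: 0 missing
  age: 1 missing
  city: 1 missing
  department: 0 missing
  salary: 2 missing

Total missing values: 4
Records with any missing: 3

4 missing values (age: 1, city: 1, salary: 2); 3 incomplete records


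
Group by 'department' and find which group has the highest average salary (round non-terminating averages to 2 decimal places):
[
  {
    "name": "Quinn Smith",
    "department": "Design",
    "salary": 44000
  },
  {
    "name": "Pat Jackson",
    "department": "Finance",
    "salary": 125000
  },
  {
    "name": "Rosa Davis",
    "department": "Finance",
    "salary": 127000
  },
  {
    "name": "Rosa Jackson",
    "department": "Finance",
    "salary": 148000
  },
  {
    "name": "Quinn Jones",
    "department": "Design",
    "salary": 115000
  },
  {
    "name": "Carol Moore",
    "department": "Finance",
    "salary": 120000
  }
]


Group by: department

Groups:
  Design: 2 people, avg salary = 159000/2 = $79500
  Finance: 4 people, avg salary = 520000/4 = $130000

Highest average salary: Finance ($130000)

Finance ($130000)


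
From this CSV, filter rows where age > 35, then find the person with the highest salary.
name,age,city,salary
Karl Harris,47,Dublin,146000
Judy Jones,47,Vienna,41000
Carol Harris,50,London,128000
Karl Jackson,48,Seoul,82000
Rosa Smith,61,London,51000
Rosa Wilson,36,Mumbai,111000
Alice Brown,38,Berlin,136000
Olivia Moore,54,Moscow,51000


Filter: age > 35
Sort by: salary (descending)

Filtered records (8):
  Karl Harris, age 47, salary $146000
  Alice Brown, age 38, salary $136000
  Carol Harris, age 50, salary $128000
  Rosa Wilson, age 36, salary $111000
  Karl Jackson, age 48, salary $82000
  Rosa Smith, age 61, salary $51000
  Olivia Moore, age 54, salary $51000
  Judy Jones, age 47, salary $41000

Highest salary: Karl Harris ($146000)

Karl Harris


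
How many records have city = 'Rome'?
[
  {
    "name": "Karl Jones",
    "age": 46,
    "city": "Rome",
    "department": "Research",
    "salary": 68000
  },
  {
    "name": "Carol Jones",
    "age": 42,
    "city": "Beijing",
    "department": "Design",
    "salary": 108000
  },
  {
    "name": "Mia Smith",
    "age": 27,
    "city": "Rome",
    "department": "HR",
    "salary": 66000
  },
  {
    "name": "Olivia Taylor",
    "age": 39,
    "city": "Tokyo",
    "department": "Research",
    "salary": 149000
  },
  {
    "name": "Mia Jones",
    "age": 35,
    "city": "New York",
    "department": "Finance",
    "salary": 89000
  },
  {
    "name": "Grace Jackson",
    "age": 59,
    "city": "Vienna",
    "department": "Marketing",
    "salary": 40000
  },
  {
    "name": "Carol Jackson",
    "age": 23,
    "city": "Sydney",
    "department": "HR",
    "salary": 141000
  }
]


Data: 7 records
Condition: city = 'Rome'

Checking each record:
  Karl Jones: Rome MATCH
  Carol Jones: Beijing
  Mia Smith: Rome MATCH
  Olivia Taylor: Tokyo
  Mia Jones: New York
  Grace Jackson: Vienna
  Carol Jackson: Sydney

Count: 2

2


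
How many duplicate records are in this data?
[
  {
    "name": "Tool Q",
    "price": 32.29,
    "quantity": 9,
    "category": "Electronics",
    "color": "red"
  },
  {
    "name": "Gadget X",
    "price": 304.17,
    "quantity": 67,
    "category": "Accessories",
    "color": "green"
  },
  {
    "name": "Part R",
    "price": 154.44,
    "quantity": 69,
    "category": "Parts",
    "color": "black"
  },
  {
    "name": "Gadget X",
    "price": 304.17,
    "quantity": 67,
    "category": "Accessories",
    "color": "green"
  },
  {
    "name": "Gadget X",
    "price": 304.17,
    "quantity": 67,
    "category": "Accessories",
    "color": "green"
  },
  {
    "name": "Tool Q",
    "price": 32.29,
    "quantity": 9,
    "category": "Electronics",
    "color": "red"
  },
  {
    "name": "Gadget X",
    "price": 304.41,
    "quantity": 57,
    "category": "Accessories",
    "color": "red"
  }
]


Checking 7 records for duplicates:

  Row 1: Tool Q ($32.29, qty 9)
  Row 2: Gadget X ($304.17, qty 67)
  Row 3: Part R ($154.44, qty 69)
  Row 4: Gadget X ($304.17, qty 67) <-- DUPLICATE
  Row 5: Gadget X ($304.17, qty 67) <-- DUPLICATE
  Row 6: Tool Q ($32.29, qty 9) <-- DUPLICATE
  Row 7: Gadget X ($304.41, qty 57)

Duplicates found: 3
Unique records: 4

3 duplicates, 4 unique


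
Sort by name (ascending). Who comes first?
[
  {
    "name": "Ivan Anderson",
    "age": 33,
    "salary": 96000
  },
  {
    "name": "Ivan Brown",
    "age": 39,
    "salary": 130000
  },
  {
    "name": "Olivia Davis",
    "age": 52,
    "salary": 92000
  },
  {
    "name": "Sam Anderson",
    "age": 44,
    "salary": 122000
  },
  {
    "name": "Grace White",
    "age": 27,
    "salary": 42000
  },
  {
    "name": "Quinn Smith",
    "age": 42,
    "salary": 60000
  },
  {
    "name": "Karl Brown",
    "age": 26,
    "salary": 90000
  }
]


Sort by: name (ascending)

Sorted order:
  1. Grace White (name = Grace White)
  2. Ivan Anderson (name = Ivan Anderson)
  3. Ivan Brown (name = Ivan Brown)
  4. Karl Brown (name = Karl Brown)
  5. Olivia Davis (name = Olivia Davis)
  6. Quinn Smith (name = Quinn Smith)
  7. Sam Anderson (name = Sam Anderson)

First: Grace White

Grace White


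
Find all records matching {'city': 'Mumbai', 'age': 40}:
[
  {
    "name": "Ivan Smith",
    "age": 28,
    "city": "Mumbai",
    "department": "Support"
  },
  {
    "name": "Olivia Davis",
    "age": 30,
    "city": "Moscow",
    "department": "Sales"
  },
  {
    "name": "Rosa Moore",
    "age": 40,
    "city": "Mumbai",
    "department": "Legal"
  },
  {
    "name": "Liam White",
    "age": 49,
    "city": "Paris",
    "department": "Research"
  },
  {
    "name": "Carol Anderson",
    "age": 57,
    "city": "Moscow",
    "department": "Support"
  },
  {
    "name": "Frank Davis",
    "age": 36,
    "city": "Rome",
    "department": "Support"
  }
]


Search criteria: {'city': 'Mumbai', 'age': 40}

Checking 6 records:
  Ivan Smith: {city: Mumbai, age: 28}
  Olivia Davis: {city: Moscow, age: 30}
  Rosa Moore: {city: Mumbai, age: 40} <-- MATCH
  Liam White: {city: Paris, age: 49}
  Carol Anderson: {city: Moscow, age: 57}
  Frank Davis: {city: Rome, age: 36}

Matches: ["Rosa Moore"]

["Rosa Moore"]


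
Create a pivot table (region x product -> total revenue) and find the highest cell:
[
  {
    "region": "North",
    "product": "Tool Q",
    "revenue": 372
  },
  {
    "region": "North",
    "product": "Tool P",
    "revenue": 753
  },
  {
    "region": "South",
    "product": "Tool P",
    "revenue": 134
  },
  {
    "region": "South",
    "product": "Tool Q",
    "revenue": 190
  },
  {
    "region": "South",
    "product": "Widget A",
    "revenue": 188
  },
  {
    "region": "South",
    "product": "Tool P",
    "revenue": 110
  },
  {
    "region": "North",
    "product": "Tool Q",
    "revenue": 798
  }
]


Pivot: region (rows) x product (columns) -> total revenue

     Tool P        Tool Q        Widget A    
North          753          1170             0  
South          244           190           188  

Highest: North / Tool Q = $1170

North / Tool Q = $1170


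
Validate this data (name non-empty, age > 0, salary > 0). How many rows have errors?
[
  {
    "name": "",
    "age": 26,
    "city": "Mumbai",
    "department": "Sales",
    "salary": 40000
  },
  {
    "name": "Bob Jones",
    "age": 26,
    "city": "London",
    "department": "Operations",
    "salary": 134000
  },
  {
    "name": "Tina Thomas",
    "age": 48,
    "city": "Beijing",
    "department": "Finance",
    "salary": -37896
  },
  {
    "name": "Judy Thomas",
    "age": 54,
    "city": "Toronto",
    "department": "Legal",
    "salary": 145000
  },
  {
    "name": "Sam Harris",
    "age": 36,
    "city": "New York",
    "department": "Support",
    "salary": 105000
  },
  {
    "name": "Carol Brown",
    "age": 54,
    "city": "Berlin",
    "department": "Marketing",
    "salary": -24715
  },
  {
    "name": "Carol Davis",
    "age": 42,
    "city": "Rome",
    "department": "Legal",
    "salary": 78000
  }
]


Validating 7 records:
Rules: name non-empty, age > 0, salary > 0

  Row 1 (???): empty name
  Row 2 (Bob Jones): OK
  Row 3 (Tina Thomas): negative salary: -37896
  Row 4 (Judy Thomas): OK
  Row 5 (Sam Harris): OK
  Row 6 (Carol Brown): negative salary: -24715
  Row 7 (Carol Davis): OK

Total errors: 3

3 errors


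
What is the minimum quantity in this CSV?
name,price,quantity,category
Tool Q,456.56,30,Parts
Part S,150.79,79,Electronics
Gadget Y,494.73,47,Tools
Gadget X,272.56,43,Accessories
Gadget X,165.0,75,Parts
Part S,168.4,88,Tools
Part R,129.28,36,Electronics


Computing minimum quantity:
Values: [30, 79, 47, 43, 75, 88, 36]
Min = 30

30


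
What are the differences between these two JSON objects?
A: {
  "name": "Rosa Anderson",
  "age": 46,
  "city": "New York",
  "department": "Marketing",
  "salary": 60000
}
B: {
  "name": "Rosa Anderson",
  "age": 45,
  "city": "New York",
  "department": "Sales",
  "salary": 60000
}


Comparing each field (in key order):
  name: same
  age: DIFFERENT
  city: same
  department: DIFFERENT
  salary: same
Differences:
  age: 46 -> 45
  department: Marketing -> Sales

2 field(s) changed

2 changes: age, department


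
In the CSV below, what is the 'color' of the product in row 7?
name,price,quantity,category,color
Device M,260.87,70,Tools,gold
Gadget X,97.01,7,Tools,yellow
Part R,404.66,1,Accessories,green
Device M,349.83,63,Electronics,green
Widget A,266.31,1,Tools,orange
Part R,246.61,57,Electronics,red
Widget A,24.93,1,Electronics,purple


Query: Row 7 ('Widget A'), column 'color'
Value: purple

purple


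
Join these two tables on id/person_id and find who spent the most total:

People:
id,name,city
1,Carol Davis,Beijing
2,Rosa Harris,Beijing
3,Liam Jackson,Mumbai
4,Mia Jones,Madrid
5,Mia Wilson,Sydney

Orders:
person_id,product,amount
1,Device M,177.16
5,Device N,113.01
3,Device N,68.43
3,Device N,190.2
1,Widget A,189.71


Join on: people.id = orders.person_id

Joined rows:
  Carol Davis (Beijing) bought Device M for $177.16
  Mia Wilson (Sydney) bought Device N for $113.01
  Liam Jackson (Mumbai) bought Device N for $68.43
  Liam Jackson (Mumbai) bought Device N for $190.2
  Carol Davis (Beijing) bought Widget A for $189.71

Total per person:
  Carol Davis: $366.87
  Liam Jackson: $258.63
  Mia Wilson: $113.01

Top spender: Carol Davis ($366.87)

Carol Davis ($366.87)


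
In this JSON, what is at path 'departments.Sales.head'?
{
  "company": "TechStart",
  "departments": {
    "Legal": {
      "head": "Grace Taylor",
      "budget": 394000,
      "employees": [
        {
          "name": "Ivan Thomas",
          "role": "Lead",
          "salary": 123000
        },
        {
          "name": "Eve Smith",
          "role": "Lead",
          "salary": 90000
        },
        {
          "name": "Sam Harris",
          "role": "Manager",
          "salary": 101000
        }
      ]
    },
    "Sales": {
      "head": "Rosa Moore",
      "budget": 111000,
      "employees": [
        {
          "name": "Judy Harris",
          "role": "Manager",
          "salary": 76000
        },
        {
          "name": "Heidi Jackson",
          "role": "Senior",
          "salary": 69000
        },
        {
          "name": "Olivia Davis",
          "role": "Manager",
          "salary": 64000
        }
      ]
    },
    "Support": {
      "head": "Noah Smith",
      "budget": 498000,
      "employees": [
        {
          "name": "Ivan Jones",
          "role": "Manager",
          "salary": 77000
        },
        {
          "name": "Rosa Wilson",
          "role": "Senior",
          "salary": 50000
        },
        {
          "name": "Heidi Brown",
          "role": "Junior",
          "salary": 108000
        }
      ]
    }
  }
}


Path: departments.Sales.head

Navigate:
  -> departments
  -> Sales
  -> head = 'Rosa Moore'

Rosa Moore


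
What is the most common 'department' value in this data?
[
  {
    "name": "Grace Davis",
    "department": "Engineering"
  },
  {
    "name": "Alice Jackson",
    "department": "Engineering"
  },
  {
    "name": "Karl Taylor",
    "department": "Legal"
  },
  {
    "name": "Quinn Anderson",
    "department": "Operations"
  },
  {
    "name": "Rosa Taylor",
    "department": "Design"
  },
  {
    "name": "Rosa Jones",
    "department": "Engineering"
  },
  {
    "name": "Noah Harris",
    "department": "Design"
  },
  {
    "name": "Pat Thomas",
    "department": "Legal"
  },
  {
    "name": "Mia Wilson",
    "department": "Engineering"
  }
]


Counting 'department' values across 9 records:

  Engineering: 4 ####
  Legal: 2 ##
  Design: 2 ##
  Operations: 1 #

Most common: Engineering (4 times)

Engineering (4 times)


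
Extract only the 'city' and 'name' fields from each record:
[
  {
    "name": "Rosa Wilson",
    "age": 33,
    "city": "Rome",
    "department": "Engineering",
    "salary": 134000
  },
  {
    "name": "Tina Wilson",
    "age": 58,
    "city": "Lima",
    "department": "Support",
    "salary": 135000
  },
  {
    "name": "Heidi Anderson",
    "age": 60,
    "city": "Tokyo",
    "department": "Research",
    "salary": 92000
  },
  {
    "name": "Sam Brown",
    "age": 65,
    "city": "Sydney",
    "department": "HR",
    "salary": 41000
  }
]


Original: 4 records with fields: name, age, city, department, salary
Keep: ['city', 'name']
Drop: ['age', 'department', 'salary']
Result: 4 records, 2 fields each

[
  {
    "city": "Rome",
    "name": "Rosa Wilson"
  },
  {
    "city": "Lima",
    "name": "Tina Wilson"
  },
  {
    "city": "Tokyo",
    "name": "Heidi Anderson"
  },
  {
    "city": "Sydney",
    "name": "Sam Brown"
  }
]


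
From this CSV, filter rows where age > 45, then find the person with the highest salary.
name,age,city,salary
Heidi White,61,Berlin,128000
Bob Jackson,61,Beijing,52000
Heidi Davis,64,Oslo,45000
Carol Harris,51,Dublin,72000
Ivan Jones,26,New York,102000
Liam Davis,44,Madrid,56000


Filter: age > 45
Sort by: salary (descending)

Filtered records (4):
  Heidi White, age 61, salary $128000
  Carol Harris, age 51, salary $72000
  Bob Jackson, age 61, salary $52000
  Heidi Davis, age 64, salary $45000

Highest salary: Heidi White ($128000)

Heidi White


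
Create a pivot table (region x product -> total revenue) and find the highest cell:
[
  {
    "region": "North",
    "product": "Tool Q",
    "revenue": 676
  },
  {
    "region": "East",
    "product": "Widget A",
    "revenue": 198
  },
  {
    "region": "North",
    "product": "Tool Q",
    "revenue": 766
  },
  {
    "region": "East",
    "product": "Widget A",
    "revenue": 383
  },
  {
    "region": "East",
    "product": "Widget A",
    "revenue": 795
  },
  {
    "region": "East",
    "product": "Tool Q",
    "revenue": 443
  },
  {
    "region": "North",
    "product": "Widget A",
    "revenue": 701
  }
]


Pivot: region (rows) x product (columns) -> total revenue

     Tool Q        Widget A    
East           443          1376  
North         1442           701  

Highest: North / Tool Q = $1442

North / Tool Q = $1442


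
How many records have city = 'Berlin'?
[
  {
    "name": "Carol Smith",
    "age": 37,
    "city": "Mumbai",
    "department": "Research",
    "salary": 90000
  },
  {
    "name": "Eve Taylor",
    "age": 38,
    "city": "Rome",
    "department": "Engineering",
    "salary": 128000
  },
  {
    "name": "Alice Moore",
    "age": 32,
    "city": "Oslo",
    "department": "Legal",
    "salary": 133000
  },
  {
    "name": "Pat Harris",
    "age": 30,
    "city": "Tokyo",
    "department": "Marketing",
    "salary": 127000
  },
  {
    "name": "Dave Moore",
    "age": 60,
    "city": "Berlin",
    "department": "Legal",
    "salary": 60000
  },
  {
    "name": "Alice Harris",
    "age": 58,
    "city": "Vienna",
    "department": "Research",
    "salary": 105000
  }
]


Data: 6 records
Condition: city = 'Berlin'

Checking each record:
  Carol Smith: Mumbai
  Eve Taylor: Rome
  Alice Moore: Oslo
  Pat Harris: Tokyo
  Dave Moore: Berlin MATCH
  Alice Harris: Vienna

Count: 1

1


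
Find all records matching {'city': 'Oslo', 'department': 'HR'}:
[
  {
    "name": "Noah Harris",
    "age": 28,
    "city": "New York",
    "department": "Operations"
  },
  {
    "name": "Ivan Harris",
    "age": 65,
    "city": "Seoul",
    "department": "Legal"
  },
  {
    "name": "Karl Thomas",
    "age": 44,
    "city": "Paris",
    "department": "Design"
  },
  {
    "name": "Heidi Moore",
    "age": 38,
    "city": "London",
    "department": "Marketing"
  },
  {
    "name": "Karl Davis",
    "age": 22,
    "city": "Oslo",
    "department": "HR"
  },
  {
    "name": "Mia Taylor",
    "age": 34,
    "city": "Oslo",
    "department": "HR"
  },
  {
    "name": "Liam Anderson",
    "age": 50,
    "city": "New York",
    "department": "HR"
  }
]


Search criteria: {'city': 'Oslo', 'department': 'HR'}

Checking 7 records:
  Noah Harris: {city: New York, department: Operations}
  Ivan Harris: {city: Seoul, department: Legal}
  Karl Thomas: {city: Paris, department: Design}
  Heidi Moore: {city: London, department: Marketing}
  Karl Davis: {city: Oslo, department: HR} <-- MATCH
  Mia Taylor: {city: Oslo, department: HR} <-- MATCH
  Liam Anderson: {city: New York, department: HR}

Matches: ["Karl Davis", "Mia Taylor"]

["Karl Davis", "Mia Taylor"]


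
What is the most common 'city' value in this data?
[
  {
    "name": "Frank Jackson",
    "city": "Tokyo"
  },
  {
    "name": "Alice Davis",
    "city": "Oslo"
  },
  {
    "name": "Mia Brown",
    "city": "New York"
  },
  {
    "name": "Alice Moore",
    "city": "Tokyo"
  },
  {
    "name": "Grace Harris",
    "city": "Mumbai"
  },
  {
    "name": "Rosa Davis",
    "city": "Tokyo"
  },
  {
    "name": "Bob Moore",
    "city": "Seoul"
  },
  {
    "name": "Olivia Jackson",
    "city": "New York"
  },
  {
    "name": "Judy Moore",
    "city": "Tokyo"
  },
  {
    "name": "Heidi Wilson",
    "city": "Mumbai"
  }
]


Counting 'city' values across 10 records:

  Tokyo: 4 ####
  New York: 2 ##
  Mumbai: 2 ##
  Oslo: 1 #
  Seoul: 1 #

Most common: Tokyo (4 times)

Tokyo (4 times)


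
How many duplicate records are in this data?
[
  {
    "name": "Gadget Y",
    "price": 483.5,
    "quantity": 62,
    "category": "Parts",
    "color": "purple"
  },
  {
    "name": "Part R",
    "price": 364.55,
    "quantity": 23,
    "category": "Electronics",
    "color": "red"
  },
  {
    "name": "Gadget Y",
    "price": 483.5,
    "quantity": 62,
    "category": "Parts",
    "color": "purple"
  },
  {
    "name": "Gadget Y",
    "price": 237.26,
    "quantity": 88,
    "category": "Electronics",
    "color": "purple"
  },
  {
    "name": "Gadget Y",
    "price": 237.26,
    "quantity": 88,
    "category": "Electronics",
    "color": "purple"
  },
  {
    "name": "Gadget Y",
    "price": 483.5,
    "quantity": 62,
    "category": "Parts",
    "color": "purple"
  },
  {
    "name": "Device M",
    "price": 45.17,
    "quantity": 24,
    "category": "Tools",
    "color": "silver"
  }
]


Checking 7 records for duplicates:

  Row 1: Gadget Y ($483.5, qty 62)
  Row 2: Part R ($364.55, qty 23)
  Row 3: Gadget Y ($483.5, qty 62) <-- DUPLICATE
  Row 4: Gadget Y ($237.26, qty 88)
  Row 5: Gadget Y ($237.26, qty 88) <-- DUPLICATE
  Row 6: Gadget Y ($483.5, qty 62) <-- DUPLICATE
  Row 7: Device M ($45.17, qty 24)

Duplicates found: 3
Unique records: 4

3 duplicates, 4 unique


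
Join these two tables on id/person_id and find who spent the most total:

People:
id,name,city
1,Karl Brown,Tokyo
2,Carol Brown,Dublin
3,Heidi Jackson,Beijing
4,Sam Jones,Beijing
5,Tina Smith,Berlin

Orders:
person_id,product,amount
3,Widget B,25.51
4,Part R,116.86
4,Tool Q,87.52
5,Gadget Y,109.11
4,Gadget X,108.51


Join on: people.id = orders.person_id

Joined rows:
  Heidi Jackson (Beijing) bought Widget B for $25.51
  Sam Jones (Beijing) bought Part R for $116.86
  Sam Jones (Beijing) bought Tool Q for $87.52
  Tina Smith (Berlin) bought Gadget Y for $109.11
  Sam Jones (Beijing) bought Gadget X for $108.51

Total per person:
  Sam Jones: $312.89
  Tina Smith: $109.11
  Heidi Jackson: $25.51

Top spender: Sam Jones ($312.89)

Sam Jones ($312.89)


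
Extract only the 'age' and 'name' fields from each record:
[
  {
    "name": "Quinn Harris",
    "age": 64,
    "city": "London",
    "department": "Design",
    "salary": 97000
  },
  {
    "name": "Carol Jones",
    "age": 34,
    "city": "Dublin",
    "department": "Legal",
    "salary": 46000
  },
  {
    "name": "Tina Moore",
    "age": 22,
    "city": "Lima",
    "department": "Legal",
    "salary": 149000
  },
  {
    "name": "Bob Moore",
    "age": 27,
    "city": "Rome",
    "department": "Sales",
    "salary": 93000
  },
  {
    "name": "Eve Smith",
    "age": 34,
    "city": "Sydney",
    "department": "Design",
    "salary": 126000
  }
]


Original: 5 records with fields: name, age, city, department, salary
Keep: ['age', 'name']
Drop: ['city', 'department', 'salary']
Result: 5 records, 2 fields each

[
  {
    "age": 64,
    "name": "Quinn Harris"
  },
  {
    "age": 34,
    "name": "Carol Jones"
  },
  {
    "age": 22,
    "name": "Tina Moore"
  },
  {
    "age": 27,
    "name": "Bob Moore"
  },
  {
    "age": 34,
    "name": "Eve Smith"
  }
]


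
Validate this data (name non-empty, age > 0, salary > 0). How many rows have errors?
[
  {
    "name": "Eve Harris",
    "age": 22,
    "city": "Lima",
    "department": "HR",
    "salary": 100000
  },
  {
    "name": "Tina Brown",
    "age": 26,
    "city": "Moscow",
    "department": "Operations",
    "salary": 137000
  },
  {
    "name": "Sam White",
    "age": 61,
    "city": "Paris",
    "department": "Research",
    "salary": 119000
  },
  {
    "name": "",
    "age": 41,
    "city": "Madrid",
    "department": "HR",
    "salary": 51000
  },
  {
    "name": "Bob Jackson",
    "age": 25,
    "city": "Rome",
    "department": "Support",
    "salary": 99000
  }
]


Validating 5 records:
Rules: name non-empty, age > 0, salary > 0

  Row 1 (Eve Harris): OK
  Row 2 (Tina Brown): OK
  Row 3 (Sam White): OK
  Row 4 (???): empty name
  Row 5 (Bob Jackson): OK

Total errors: 1

1 errors


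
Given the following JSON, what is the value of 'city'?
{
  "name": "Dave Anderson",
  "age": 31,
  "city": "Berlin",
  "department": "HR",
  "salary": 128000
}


Looking up field 'city'
Value: Berlin

Berlin


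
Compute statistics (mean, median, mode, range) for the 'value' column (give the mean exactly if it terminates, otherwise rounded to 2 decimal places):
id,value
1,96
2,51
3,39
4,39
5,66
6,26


Data: [96, 51, 39, 39, 66, 26]
Count: 6
Sum: 317
Mean: 317/6 ≈ 52.83 (rounded to 2 decimal places)
Sorted: [26, 39, 39, 51, 66, 96]
Median: 45.0
Mode: 39 (2 times)
Range: 96 - 26 = 70
Min: 26, Max: 96

mean≈52.83, median=45.0, mode=39, range=70


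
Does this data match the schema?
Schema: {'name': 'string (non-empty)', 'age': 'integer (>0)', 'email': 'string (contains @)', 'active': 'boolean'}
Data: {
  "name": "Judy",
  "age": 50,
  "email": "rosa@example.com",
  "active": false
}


Validating each field against schema:
  name: OK (non-empty string)
  age: OK (positive integer)
  email: OK (string with @)
  active: OK (boolean)

Result: VALID

VALID


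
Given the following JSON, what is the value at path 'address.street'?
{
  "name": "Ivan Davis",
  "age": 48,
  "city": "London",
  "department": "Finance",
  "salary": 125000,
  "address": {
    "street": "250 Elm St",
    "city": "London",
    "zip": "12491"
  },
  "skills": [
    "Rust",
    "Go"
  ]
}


Query: address.street
Path: address -> street
Value: 250 Elm St

250 Elm St


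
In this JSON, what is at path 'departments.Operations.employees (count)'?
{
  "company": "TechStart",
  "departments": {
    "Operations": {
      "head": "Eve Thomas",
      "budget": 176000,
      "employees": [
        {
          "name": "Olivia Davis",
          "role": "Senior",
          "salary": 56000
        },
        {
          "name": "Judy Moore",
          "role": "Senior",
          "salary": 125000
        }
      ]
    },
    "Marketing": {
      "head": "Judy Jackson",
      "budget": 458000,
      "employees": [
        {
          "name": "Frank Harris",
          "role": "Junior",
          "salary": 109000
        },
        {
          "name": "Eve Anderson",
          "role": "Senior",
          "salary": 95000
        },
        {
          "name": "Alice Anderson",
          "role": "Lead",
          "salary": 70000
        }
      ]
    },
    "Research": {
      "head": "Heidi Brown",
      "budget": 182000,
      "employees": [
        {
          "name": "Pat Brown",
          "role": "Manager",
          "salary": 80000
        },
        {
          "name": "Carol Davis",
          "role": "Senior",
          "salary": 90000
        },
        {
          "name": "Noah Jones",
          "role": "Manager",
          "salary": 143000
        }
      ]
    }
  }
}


Path: departments.Operations.employees (count)

Navigate:
  -> departments
  -> Operations
  -> employees (array, length 2)

2


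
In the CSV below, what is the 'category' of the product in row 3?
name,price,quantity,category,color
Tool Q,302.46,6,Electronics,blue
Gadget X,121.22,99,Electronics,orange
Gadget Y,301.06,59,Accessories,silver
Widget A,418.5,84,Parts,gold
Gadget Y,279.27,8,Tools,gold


Query: Row 3 ('Gadget Y'), column 'category'
Value: Accessories

Accessories


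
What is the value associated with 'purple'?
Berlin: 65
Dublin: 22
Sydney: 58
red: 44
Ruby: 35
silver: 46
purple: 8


Looking up key 'purple'
Value: 8

8


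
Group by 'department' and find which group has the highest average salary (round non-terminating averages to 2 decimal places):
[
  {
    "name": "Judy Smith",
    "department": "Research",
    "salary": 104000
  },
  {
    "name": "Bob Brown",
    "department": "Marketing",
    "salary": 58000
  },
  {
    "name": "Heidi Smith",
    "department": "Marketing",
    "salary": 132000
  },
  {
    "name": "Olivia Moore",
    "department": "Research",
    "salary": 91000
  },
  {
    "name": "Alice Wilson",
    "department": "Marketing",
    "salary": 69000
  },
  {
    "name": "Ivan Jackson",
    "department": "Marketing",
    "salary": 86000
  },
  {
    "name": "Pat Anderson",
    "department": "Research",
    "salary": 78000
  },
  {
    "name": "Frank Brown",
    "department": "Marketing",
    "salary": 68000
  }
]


Group by: department

Groups:
  Marketing: 5 people, avg salary = 413000/5 = $82600
  Research: 3 people, avg salary = 273000/3 = $91000

Highest average salary: Research ($91000)

Research ($91000)
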